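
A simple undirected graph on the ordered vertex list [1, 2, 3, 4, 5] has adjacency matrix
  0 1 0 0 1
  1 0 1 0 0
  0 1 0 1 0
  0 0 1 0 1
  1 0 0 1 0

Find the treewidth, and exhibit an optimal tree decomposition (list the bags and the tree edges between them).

Treewidth 2.
One optimal decomposition is:
Bags: B1 = {3, 4, 5}  B2 = {1, 3, 5}  B3 = {1, 2, 3}
Tree: B1–B2, B2–B3

Every bag has size at most 3, so the width is 3 − 1 = 2 and tw(G) ≤ 2. For the lower bound, G contains the cycle 3–4–5–1–2–3, so G is not a forest; only forests have treewidth ≤ 1, hence tw(G) ≥ 2. Hence tw(G) = 2 exactly.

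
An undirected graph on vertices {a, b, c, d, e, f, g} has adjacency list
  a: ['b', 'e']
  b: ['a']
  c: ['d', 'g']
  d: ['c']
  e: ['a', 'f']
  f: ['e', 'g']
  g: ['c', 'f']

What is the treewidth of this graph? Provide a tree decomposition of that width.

The largest bag has 2 vertices, giving width 1; this decomposition certifies tw(G) ≤ 1. Since G has at least one edge (e.g. d–c), it is not an edgeless graph, so tw(G) ≥ 1. Therefore the treewidth is 1.

Treewidth 1.
Bags: B1 = {c, d}  B2 = {c, g}  B3 = {f, g}  B4 = {e, f}  B5 = {a, e}  B6 = {a, b}
Tree: B1–B2, B2–B3, B3–B4, B4–B5, B5–B6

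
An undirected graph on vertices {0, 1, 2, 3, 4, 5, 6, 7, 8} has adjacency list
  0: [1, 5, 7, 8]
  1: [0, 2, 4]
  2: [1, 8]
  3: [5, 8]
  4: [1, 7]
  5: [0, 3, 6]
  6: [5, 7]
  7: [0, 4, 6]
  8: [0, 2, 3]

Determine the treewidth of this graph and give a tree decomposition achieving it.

Every bag has size at most 4, so the width is 4 − 1 = 3 and tw(G) ≤ 3. For the lower bound: the 4 vertex sets {3,5,6}, {7}, {0}, {1,2,4,8} are disjoint, each induces a connected subgraph, and every pair is joined by at least one edge of G. Contracting each set to a single vertex therefore yields K_{4} as a minor, and since treewidth is minor-monotone, tw(G) ≥ tw(K_{4}) = 3. Therefore the treewidth is 3.

Treewidth 3.
Bags: B1 = {3, 5, 6, 7}  B2 = {0, 3, 5, 7}  B3 = {0, 3, 7, 8}  B4 = {0, 4, 7, 8}  B5 = {0, 1, 4, 8}  B6 = {1, 2, 4, 8}
Tree: B1–B2, B2–B3, B3–B4, B4–B5, B5–B6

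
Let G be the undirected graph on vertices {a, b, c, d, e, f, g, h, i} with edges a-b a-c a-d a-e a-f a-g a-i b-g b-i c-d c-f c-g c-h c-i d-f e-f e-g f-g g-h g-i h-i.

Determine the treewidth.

3

A width-3 tree decomposition is:
Bags: B1 = {a, c, f, g}  B2 = {a, c, g, i}  B3 = {a, b, g, i}  B4 = {c, g, h, i}  B5 = {a, c, d, f}  B6 = {a, e, f, g}
Tree: B1–B2, B2–B3, B2–B4, B1–B5, B1–B6
The largest bag has 4 vertices, giving width 3; this decomposition certifies tw(G) ≤ 3. Conversely, {a, c, d, f} is a clique of size 4, and the vertices of any clique must share a bag in every tree decomposition; so some bag has ≥ 4 vertices and tw(G) ≥ 3. The upper and lower bounds meet at 3, so that is the treewidth.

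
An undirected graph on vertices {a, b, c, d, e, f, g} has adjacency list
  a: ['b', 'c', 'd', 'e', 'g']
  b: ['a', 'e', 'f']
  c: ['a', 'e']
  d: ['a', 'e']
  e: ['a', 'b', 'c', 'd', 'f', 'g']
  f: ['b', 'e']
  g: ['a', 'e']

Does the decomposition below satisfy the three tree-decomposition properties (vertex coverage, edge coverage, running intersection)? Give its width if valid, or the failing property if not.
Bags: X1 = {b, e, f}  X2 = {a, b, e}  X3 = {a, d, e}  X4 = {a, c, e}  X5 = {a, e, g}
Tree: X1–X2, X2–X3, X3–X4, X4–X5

Checking the three conditions: (i) the bags cover all of {a, b, c, d, e, f, g}; (ii) for each edge, some bag contains both endpoints; (iii) the bags containing any fixed vertex form a subtree. All hold, so the decomposition is valid with width 3 − 1 = 2.

Yes; width 2.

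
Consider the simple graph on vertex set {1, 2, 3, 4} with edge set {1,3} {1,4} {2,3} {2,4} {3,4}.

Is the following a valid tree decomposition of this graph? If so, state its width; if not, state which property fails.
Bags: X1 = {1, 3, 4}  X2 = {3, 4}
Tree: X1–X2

No — vertex 2 appears in no bag.

A tree decomposition must satisfy three properties: every vertex lies in some bag; for every edge, both endpoints lie together in some bag; and for every vertex, the bags containing it form a connected subtree. Here vertex 2 appears in no bag, so the decomposition is invalid.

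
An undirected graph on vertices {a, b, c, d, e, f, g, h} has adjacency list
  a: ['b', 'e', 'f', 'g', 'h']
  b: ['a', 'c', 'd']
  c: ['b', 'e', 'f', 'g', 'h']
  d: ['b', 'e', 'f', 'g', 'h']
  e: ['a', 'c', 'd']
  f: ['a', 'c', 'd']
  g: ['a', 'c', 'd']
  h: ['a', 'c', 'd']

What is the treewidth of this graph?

3

A width-3 tree decomposition is:
Bags: B1 = {a, c, d, e}  B2 = {a, c, d, g}  B3 = {a, b, c, d}  B4 = {a, c, d, h}  B5 = {a, c, d, f}
Tree: B1–B2, B2–B3, B3–B4, B4–B5
Each bag holds 4 vertices, so the decomposition has width 3, which upper-bounds the treewidth. For the lower bound: the 4 vertex sets {d,e}, {c,g}, {a}, {b} are disjoint, each induces a connected subgraph, and every pair is joined by at least one edge of G. Contracting each set to a single vertex therefore yields K_{4} as a minor, and since treewidth is minor-monotone, tw(G) ≥ tw(K_{4}) = 3. Therefore the treewidth is 3.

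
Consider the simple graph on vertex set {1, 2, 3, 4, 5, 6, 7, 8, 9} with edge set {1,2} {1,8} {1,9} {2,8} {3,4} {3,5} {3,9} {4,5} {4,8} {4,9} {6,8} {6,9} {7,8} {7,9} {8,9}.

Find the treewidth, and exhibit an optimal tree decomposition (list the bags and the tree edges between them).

Each bag holds 3 vertices, so the decomposition has width 2, which upper-bounds the treewidth. On the other hand G contains the 3-clique {1, 8, 9}. A clique must lie in a single bag of any decomposition, so no decomposition can have width below 2. Hence tw(G) = 2 exactly.

Treewidth 2.
One such decomposition:
Bags: B1 = {6, 8, 9}  B2 = {7, 8, 9}  B3 = {4, 8, 9}  B4 = {1, 8, 9}  B5 = {1, 2, 8}  B6 = {3, 4, 9}  B7 = {3, 4, 5}
Tree: B1–B2, B2–B3, B3–B4, B4–B5, B3–B6, B6–B7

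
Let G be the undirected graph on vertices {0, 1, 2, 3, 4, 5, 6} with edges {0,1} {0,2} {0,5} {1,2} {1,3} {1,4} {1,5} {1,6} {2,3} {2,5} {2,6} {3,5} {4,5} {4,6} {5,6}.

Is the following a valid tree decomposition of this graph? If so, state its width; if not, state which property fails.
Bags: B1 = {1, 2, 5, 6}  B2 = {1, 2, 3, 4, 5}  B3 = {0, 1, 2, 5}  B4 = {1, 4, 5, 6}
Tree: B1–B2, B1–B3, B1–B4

A tree decomposition must satisfy three properties: every vertex lies in some bag; for every edge, both endpoints lie together in some bag; and for every vertex, the bags containing it form a connected subtree. Here bags containing vertex 4 are not connected in the tree, so the decomposition is invalid.

No — bags containing vertex 4 are not connected in the tree.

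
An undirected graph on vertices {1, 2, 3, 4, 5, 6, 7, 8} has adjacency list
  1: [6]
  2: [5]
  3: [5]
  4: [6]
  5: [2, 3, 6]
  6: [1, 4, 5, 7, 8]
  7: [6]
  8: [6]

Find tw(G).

1

A width-1 tree decomposition is:
Bags: B1 = {5, 6}  B2 = {3, 5}  B3 = {4, 6}  B4 = {2, 5}  B5 = {6, 8}  B6 = {1, 6}  B7 = {6, 7}
Tree: B1–B2, B1–B3, B1–B4, B1–B5, B3–B6, B5–B7
The largest bag has 2 vertices, giving width 1; this decomposition certifies tw(G) ≤ 1. G has an edge, so its treewidth is at least 1. Therefore the treewidth is 1.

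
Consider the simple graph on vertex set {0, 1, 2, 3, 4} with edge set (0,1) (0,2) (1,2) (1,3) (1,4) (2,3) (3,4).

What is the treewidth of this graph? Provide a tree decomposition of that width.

Treewidth 2.
One optimal decomposition is:
Bags: B1 = {1, 2, 3}  B2 = {0, 1, 2}  B3 = {1, 3, 4}
Tree: B1–B2, B1–B3

Every bag has size at most 3, so the width is 3 − 1 = 2 and tw(G) ≤ 2. Conversely, {0, 1, 2} is a clique of size 3, and the vertices of any clique must share a bag in every tree decomposition; so some bag has ≥ 3 vertices and tw(G) ≥ 2. Hence tw(G) = 2 exactly.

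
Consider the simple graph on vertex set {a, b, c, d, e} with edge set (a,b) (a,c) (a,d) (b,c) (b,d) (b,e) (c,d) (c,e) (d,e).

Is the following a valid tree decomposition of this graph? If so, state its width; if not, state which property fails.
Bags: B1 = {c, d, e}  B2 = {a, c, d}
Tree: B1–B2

No — vertex b appears in no bag.

A tree decomposition must satisfy three properties: every vertex lies in some bag; for every edge, both endpoints lie together in some bag; and for every vertex, the bags containing it form a connected subtree. Here vertex b appears in no bag, so the decomposition is invalid.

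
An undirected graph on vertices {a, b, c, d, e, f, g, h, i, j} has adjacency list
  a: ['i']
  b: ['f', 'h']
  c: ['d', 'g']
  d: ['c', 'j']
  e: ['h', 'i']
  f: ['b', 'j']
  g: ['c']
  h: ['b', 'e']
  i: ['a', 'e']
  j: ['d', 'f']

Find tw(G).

1

A width-1 tree decomposition is:
Bags: B1 = {a, i}  B2 = {e, i}  B3 = {e, h}  B4 = {b, h}  B5 = {b, f}  B6 = {f, j}  B7 = {d, j}  B8 = {c, d}  B9 = {c, g}
Tree: B1–B2, B2–B3, B3–B4, B4–B5, B5–B6, B6–B7, B7–B8, B8–B9
Every bag has size at most 2, so the width is 2 − 1 = 1 and tw(G) ≤ 1. Any graph with an edge has treewidth ≥ 1, and G has the edge a–i. Therefore the treewidth is 1.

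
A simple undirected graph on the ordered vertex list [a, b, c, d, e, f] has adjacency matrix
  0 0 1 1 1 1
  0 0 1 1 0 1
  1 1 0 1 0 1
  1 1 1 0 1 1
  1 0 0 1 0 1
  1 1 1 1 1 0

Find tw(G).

A width-3 tree decomposition is:
Bags: B1 = {a, d, e, f}  B2 = {a, c, d, f}  B3 = {b, c, d, f}
Tree: B1–B2, B2–B3
Every bag has size at most 4, so the width is 4 − 1 = 3 and tw(G) ≤ 3. On the other hand G contains the 4-clique {a, d, e, f}. A clique must lie in a single bag of any decomposition, so no decomposition can have width below 3. Combining the bounds, tw(G) = 3.

3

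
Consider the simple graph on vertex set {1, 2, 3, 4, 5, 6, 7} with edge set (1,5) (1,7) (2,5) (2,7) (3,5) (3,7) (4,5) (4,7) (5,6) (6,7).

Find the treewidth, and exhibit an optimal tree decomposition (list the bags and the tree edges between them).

Treewidth 2.
One optimal decomposition is:
Bags: B1 = {1, 5, 7}  B2 = {5, 6, 7}  B3 = {2, 5, 7}  B4 = {4, 5, 7}  B5 = {3, 5, 7}
Tree: B1–B2, B2–B3, B3–B4, B4–B5

The largest bag has 3 vertices, giving width 2; this decomposition certifies tw(G) ≤ 2. The edges 5–1–7–6–5 form a cycle, so G is not a tree and its treewidth is at least 2. The upper and lower bounds meet at 2, so that is the treewidth.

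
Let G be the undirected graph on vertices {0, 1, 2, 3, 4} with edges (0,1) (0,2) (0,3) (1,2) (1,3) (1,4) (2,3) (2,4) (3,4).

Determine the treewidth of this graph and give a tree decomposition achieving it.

The largest bag has 4 vertices, giving width 3; this decomposition certifies tw(G) ≤ 3. On the other hand G contains the 4-clique {0, 1, 2, 3}. A clique must lie in a single bag of any decomposition, so no decomposition can have width below 3. Hence tw(G) = 3 exactly.

Treewidth 3.
Bags: B1 = {0, 1, 2, 3}  B2 = {1, 2, 3, 4}
Tree: B1–B2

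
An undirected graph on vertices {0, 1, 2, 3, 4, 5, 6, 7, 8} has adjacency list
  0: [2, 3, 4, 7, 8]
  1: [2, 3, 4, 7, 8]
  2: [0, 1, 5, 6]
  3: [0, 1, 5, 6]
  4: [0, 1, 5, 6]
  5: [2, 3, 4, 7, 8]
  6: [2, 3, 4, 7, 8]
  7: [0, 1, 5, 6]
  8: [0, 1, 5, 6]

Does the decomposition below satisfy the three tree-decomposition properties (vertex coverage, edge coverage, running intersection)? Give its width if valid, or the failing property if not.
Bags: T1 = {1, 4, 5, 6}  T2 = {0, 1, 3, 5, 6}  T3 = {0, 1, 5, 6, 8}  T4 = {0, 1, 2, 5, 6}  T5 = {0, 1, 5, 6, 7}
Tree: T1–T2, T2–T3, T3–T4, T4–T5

A tree decomposition must satisfy three properties: every vertex lies in some bag; for every edge, both endpoints lie together in some bag; and for every vertex, the bags containing it form a connected subtree. Here edge (0,4) lies in no bag, so the decomposition is invalid.

No — edge (0,4) lies in no bag.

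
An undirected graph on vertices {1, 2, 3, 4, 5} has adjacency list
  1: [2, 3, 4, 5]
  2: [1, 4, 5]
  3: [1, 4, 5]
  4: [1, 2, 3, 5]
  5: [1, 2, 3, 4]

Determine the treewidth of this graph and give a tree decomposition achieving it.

The largest bag has 4 vertices, giving width 3; this decomposition certifies tw(G) ≤ 3. Conversely, {1, 2, 4, 5} is a clique of size 4, and the vertices of any clique must share a bag in every tree decomposition; so some bag has ≥ 4 vertices and tw(G) ≥ 3. Combining the bounds, tw(G) = 3.

Treewidth 3.
One optimal decomposition is:
Bags: B1 = {1, 2, 4, 5}  B2 = {1, 3, 4, 5}
Tree: B1–B2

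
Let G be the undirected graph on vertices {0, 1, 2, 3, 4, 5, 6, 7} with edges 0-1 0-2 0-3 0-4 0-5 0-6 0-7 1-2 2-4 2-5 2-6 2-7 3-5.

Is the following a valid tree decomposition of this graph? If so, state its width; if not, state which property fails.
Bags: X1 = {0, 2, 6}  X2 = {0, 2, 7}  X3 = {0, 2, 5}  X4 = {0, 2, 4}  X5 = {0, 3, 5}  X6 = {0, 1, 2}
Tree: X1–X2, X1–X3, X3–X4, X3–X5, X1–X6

Every vertex of G appears in some bag (union = {0, 1, 2, 3, 4, 5, 6, 7}); every edge is covered by a bag; and for each vertex v the set of bags containing v is connected in the bag tree. The decomposition is therefore valid. The largest bag has 3 vertices, so the width is 2.

Yes; width 2.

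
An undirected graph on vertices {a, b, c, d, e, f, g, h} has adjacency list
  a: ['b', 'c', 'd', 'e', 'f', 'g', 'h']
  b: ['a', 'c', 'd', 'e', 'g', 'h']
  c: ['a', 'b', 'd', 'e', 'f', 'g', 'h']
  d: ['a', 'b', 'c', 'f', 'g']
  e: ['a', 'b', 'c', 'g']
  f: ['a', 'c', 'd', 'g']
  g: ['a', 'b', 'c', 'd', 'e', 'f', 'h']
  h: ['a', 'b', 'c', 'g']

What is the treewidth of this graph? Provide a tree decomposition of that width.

Treewidth 4.
Bags: B1 = {a, b, c, d, g}  B2 = {a, b, c, g, h}  B3 = {a, c, d, f, g}  B4 = {a, b, c, e, g}
Tree: B1–B2, B1–B3, B1–B4

Each bag holds 5 vertices, so the decomposition has width 4, which upper-bounds the treewidth. On the other hand G contains the 5-clique {a, c, d, f, g}. A clique must lie in a single bag of any decomposition, so no decomposition can have width below 4. Hence tw(G) = 4 exactly.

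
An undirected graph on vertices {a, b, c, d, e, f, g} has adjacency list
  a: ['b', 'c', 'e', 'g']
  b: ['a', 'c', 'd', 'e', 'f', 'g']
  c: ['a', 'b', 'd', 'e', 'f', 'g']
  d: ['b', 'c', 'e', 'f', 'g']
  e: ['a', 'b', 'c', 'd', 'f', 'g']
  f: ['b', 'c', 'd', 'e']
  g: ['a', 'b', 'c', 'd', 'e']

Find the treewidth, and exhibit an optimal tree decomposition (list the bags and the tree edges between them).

Treewidth 4.
Bags: B1 = {b, c, d, e, g}  B2 = {b, c, d, e, f}  B3 = {a, b, c, e, g}
Tree: B1–B2, B1–B3

Every bag has size at most 5, so the width is 5 − 1 = 4 and tw(G) ≤ 4. For the lower bound, the 5 vertices {b, c, d, e, g} are pairwise adjacent, and any tree decomposition puts a clique entirely inside one bag — forcing width ≥ 4. The upper and lower bounds meet at 4, so that is the treewidth.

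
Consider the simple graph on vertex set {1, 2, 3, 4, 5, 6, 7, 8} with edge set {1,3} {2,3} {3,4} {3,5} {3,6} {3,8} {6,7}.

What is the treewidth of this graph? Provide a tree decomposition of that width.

Treewidth 1.
One such decomposition:
Bags: B1 = {3, 5}  B2 = {2, 3}  B3 = {3, 6}  B4 = {3, 8}  B5 = {3, 4}  B6 = {6, 7}  B7 = {1, 3}
Tree: B1–B2, B1–B3, B3–B4, B2–B5, B3–B6, B1–B7

Every bag has size at most 2, so the width is 2 − 1 = 1 and tw(G) ≤ 1. G has an edge, so its treewidth is at least 1. The upper and lower bounds meet at 1, so that is the treewidth.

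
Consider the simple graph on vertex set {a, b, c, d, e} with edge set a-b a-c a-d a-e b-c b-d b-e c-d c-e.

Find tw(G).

A width-3 tree decomposition is:
Bags: B1 = {a, b, c, e}  B2 = {a, b, c, d}
Tree: B1–B2
The largest bag has 4 vertices, giving width 3; this decomposition certifies tw(G) ≤ 3. For the lower bound, the 4 vertices {a, b, c, d} are pairwise adjacent, and any tree decomposition puts a clique entirely inside one bag — forcing width ≥ 3. The upper and lower bounds meet at 3, so that is the treewidth.

3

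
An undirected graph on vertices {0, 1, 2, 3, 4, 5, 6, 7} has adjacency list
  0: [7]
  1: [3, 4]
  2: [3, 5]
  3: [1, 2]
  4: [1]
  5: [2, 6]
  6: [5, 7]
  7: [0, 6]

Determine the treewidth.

1

A width-1 tree decomposition is:
Bags: B1 = {1, 4}  B2 = {1, 3}  B3 = {2, 3}  B4 = {2, 5}  B5 = {5, 6}  B6 = {6, 7}  B7 = {0, 7}
Tree: B1–B2, B2–B3, B3–B4, B4–B5, B5–B6, B6–B7
The largest bag has 2 vertices, giving width 1; this decomposition certifies tw(G) ≤ 1. Any graph with an edge has treewidth ≥ 1, and G has the edge 4–1. The upper and lower bounds meet at 1, so that is the treewidth.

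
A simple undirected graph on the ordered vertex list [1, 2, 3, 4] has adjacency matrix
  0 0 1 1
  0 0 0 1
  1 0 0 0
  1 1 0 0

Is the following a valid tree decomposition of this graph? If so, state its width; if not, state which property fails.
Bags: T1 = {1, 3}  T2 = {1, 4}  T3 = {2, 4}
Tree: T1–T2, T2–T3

Checking the three conditions: (i) the bags cover all of {1, 2, 3, 4}; (ii) for each edge, some bag contains both endpoints; (iii) the bags containing any fixed vertex form a subtree. All hold, so the decomposition is valid with width 2 − 1 = 1.

Yes; width 1.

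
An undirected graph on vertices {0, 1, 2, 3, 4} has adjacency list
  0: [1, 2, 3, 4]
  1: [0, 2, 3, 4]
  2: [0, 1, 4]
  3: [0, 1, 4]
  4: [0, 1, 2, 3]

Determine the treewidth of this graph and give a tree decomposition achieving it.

Treewidth 3.
Bags: B1 = {0, 1, 2, 4}  B2 = {0, 1, 3, 4}
Tree: B1–B2

The largest bag has 4 vertices, giving width 3; this decomposition certifies tw(G) ≤ 3. For the lower bound, the 4 vertices {0, 1, 2, 4} are pairwise adjacent, and any tree decomposition puts a clique entirely inside one bag — forcing width ≥ 3. Therefore the treewidth is 3.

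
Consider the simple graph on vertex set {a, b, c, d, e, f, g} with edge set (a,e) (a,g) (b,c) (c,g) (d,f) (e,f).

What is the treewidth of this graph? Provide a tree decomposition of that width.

Each bag holds 2 vertices, so the decomposition has width 1, which upper-bounds the treewidth. Since G has at least one edge (e.g. d–f), it is not an edgeless graph, so tw(G) ≥ 1. Combining the bounds, tw(G) = 1.

Treewidth 1.
One optimal decomposition is:
Bags: B1 = {d, f}  B2 = {e, f}  B3 = {a, e}  B4 = {a, g}  B5 = {c, g}  B6 = {b, c}
Tree: B1–B2, B2–B3, B3–B4, B4–B5, B5–B6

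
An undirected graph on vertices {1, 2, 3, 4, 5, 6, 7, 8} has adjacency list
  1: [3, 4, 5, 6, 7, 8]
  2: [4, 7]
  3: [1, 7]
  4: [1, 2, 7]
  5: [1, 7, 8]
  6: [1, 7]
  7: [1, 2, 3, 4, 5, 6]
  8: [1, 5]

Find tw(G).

A width-2 tree decomposition is:
Bags: B1 = {1, 5, 7}  B2 = {1, 5, 8}  B3 = {1, 4, 7}  B4 = {1, 6, 7}  B5 = {1, 3, 7}  B6 = {2, 4, 7}
Tree: B1–B2, B1–B3, B3–B4, B3–B5, B3–B6
Every bag has size at most 3, so the width is 3 − 1 = 2 and tw(G) ≤ 2. On the other hand G contains the 3-clique {1, 5, 8}. A clique must lie in a single bag of any decomposition, so no decomposition can have width below 2. Combining the bounds, tw(G) = 2.

2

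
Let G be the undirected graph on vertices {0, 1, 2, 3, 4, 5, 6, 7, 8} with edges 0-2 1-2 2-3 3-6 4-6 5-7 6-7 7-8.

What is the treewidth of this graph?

A width-1 tree decomposition is:
Bags: B1 = {5, 7}  B2 = {6, 7}  B3 = {3, 6}  B4 = {2, 3}  B5 = {0, 2}  B6 = {7, 8}  B7 = {1, 2}  B8 = {4, 6}
Tree: B1–B2, B2–B3, B3–B4, B4–B5, B2–B6, B4–B7, B2–B8
Every bag has size at most 2, so the width is 2 − 1 = 1 and tw(G) ≤ 1. G has an edge, so its treewidth is at least 1. The upper and lower bounds meet at 1, so that is the treewidth.

1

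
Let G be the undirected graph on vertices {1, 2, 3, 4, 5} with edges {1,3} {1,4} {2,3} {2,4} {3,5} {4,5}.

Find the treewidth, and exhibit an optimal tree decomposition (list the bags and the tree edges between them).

Treewidth 2.
Bags: B1 = {3, 4, 5}  B2 = {2, 3, 4}  B3 = {1, 3, 4}
Tree: B1–B2, B2–B3

Every bag has size at most 3, so the width is 3 − 1 = 2 and tw(G) ≤ 2. The edges 4–5–3–2–4 form a cycle, so G is not a tree and its treewidth is at least 2. Combining the bounds, tw(G) = 2.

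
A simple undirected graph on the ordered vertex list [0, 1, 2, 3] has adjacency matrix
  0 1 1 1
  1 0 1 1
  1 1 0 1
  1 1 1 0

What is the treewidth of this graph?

3

A width-3 tree decomposition is:
Bags: B1 = {0, 1, 2, 3}
Tree: (single bag)
With just one bag of size 4, the width is 4 − 1 = 3, so tw(G) ≤ 3. For the lower bound, the 4 vertices {0, 1, 2, 3} are pairwise adjacent, and any tree decomposition puts a clique entirely inside one bag — forcing width ≥ 3. The upper and lower bounds meet at 3, so that is the treewidth.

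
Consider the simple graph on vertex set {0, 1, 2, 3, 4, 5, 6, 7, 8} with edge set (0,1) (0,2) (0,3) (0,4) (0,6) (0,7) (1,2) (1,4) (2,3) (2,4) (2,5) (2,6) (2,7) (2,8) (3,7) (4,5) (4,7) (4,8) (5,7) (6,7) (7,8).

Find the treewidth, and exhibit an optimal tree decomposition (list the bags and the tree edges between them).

Every bag has size at most 4, so the width is 4 − 1 = 3 and tw(G) ≤ 3. Conversely, {0, 1, 2, 4} is a clique of size 4, and the vertices of any clique must share a bag in every tree decomposition; so some bag has ≥ 4 vertices and tw(G) ≥ 3. Hence tw(G) = 3 exactly.

Treewidth 3.
One such decomposition:
Bags: B1 = {0, 2, 4, 7}  B2 = {0, 1, 2, 4}  B3 = {0, 2, 6, 7}  B4 = {2, 4, 7, 8}  B5 = {0, 2, 3, 7}  B6 = {2, 4, 5, 7}
Tree: B1–B2, B1–B3, B1–B4, B1–B5, B4–B6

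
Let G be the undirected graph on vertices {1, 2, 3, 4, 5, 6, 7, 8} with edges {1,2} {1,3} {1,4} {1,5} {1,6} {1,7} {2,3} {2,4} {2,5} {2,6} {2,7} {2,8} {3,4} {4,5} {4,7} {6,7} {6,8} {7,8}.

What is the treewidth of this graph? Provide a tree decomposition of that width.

Every bag has size at most 4, so the width is 4 − 1 = 3 and tw(G) ≤ 3. On the other hand G contains the 4-clique {2, 6, 7, 8}. A clique must lie in a single bag of any decomposition, so no decomposition can have width below 3. Combining the bounds, tw(G) = 3.

Treewidth 3.
One optimal decomposition is:
Bags: B1 = {1, 2, 3, 4}  B2 = {1, 2, 4, 7}  B3 = {1, 2, 6, 7}  B4 = {1, 2, 4, 5}  B5 = {2, 6, 7, 8}
Tree: B1–B2, B2–B3, B2–B4, B3–B5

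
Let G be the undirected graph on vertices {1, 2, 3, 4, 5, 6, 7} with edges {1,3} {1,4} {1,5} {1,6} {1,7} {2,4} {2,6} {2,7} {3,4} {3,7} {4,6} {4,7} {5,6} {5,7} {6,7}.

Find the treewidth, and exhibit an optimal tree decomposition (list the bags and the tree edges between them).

Every bag has size at most 4, so the width is 4 − 1 = 3 and tw(G) ≤ 3. For the lower bound, the 4 vertices {1, 3, 4, 7} are pairwise adjacent, and any tree decomposition puts a clique entirely inside one bag — forcing width ≥ 3. The upper and lower bounds meet at 3, so that is the treewidth.

Treewidth 3.
One such decomposition:
Bags: B1 = {2, 4, 6, 7}  B2 = {1, 4, 6, 7}  B3 = {1, 5, 6, 7}  B4 = {1, 3, 4, 7}
Tree: B1–B2, B2–B3, B2–B4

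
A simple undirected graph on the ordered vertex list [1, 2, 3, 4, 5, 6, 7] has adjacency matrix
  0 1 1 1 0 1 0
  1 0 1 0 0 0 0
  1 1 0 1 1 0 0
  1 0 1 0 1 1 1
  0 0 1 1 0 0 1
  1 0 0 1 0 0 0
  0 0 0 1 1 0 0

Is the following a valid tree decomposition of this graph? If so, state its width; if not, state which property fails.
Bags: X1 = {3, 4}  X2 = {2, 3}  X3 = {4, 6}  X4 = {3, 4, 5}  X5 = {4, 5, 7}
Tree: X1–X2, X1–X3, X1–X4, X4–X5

A tree decomposition must satisfy three properties: every vertex lies in some bag; for every edge, both endpoints lie together in some bag; and for every vertex, the bags containing it form a connected subtree. Here vertex 1 appears in no bag, so the decomposition is invalid.

No — vertex 1 appears in no bag.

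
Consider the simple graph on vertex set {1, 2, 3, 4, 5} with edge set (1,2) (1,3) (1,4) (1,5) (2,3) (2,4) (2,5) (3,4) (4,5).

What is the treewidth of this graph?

A width-3 tree decomposition is:
Bags: B1 = {1, 2, 3, 4}  B2 = {1, 2, 4, 5}
Tree: B1–B2
Every bag has size at most 4, so the width is 4 − 1 = 3 and tw(G) ≤ 3. Conversely, {1, 2, 3, 4} is a clique of size 4, and the vertices of any clique must share a bag in every tree decomposition; so some bag has ≥ 4 vertices and tw(G) ≥ 3. Therefore the treewidth is 3.

3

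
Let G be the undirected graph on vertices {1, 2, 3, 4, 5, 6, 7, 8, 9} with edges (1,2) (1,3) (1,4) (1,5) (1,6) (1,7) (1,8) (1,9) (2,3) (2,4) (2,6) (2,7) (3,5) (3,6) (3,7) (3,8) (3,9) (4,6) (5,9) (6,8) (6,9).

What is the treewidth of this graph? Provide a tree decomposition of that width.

Treewidth 3.
One such decomposition:
Bags: B1 = {1, 2, 3, 6}  B2 = {1, 3, 6, 8}  B3 = {1, 2, 4, 6}  B4 = {1, 2, 3, 7}  B5 = {1, 3, 6, 9}  B6 = {1, 3, 5, 9}
Tree: B1–B2, B1–B3, B1–B4, B1–B5, B5–B6

The largest bag has 4 vertices, giving width 3; this decomposition certifies tw(G) ≤ 3. For the lower bound, the 4 vertices {1, 3, 5, 9} are pairwise adjacent, and any tree decomposition puts a clique entirely inside one bag — forcing width ≥ 3. The upper and lower bounds meet at 3, so that is the treewidth.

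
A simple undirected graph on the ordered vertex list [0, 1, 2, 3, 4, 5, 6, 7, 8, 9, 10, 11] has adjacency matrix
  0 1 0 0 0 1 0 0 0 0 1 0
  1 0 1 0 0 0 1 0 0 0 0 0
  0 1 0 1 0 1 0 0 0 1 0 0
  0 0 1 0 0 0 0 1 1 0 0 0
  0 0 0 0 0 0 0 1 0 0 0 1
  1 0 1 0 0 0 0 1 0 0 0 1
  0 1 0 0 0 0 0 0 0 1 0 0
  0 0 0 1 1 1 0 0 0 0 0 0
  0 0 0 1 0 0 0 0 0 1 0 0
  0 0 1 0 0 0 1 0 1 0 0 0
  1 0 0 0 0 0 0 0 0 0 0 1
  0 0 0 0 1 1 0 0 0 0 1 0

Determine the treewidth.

3

A width-3 tree decomposition is:
Bags: B1 = {1, 6, 8, 9}  B2 = {1, 2, 8, 9}  B3 = {1, 2, 3, 8}  B4 = {0, 1, 2, 3}  B5 = {0, 2, 3, 5}  B6 = {0, 3, 5, 7}  B7 = {0, 5, 7, 10}  B8 = {5, 7, 10, 11}  B9 = {4, 7, 10, 11}
Tree: B1–B2, B2–B3, B3–B4, B4–B5, B5–B6, B6–B7, B7–B8, B8–B9
Each bag holds 4 vertices, so the decomposition has width 3, which upper-bounds the treewidth. For the lower bound: the 4 vertex sets {6,8,9}, {1}, {2}, {0,3,5,7} are disjoint, each induces a connected subgraph, and every pair is joined by at least one edge of G. Contracting each set to a single vertex therefore yields K_{4} as a minor, and since treewidth is minor-monotone, tw(G) ≥ tw(K_{4}) = 3. The upper and lower bounds meet at 3, so that is the treewidth.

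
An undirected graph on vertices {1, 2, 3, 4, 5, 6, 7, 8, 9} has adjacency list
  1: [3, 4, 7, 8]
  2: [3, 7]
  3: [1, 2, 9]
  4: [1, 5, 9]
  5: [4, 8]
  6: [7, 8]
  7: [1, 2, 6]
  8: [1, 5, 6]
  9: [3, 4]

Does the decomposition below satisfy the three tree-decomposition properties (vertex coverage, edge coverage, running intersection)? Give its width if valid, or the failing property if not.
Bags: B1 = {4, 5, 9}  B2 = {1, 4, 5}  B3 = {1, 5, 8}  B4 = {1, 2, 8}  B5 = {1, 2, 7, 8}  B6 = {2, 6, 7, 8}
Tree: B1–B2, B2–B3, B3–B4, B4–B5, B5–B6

No — vertex 3 appears in no bag.

A tree decomposition must satisfy three properties: every vertex lies in some bag; for every edge, both endpoints lie together in some bag; and for every vertex, the bags containing it form a connected subtree. Here vertex 3 appears in no bag, so the decomposition is invalid.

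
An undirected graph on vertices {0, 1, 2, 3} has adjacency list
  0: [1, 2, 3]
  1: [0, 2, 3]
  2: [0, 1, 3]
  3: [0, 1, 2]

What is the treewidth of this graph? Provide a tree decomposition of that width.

A single bag containing all 4 vertices is trivially a valid decomposition of width 3. On the other hand G contains the 4-clique {0, 1, 2, 3}. A clique must lie in a single bag of any decomposition, so no decomposition can have width below 3. Therefore the treewidth is 3.

Treewidth 3.
Bags: B1 = {0, 1, 2, 3}
Tree: (single bag)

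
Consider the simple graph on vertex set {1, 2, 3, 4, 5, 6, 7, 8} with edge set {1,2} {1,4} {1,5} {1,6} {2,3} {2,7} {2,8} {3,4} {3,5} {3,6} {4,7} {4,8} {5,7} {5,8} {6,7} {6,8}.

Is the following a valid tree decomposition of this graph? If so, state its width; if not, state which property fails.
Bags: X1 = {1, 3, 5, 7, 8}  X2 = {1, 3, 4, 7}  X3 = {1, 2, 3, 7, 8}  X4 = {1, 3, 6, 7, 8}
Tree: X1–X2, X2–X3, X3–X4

No — edge (8,4) lies in no bag.

A tree decomposition must satisfy three properties: every vertex lies in some bag; for every edge, both endpoints lie together in some bag; and for every vertex, the bags containing it form a connected subtree. Here edge (8,4) lies in no bag, so the decomposition is invalid.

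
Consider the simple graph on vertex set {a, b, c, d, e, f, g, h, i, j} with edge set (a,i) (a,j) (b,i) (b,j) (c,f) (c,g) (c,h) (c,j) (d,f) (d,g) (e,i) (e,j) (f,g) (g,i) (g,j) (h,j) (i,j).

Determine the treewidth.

A width-2 tree decomposition is:
Bags: B1 = {c, h, j}  B2 = {c, g, j}  B3 = {c, f, g}  B4 = {g, i, j}  B5 = {e, i, j}  B6 = {d, f, g}  B7 = {b, i, j}  B8 = {a, i, j}
Tree: B1–B2, B2–B3, B2–B4, B4–B5, B3–B6, B4–B7, B7–B8
Each bag holds 3 vertices, so the decomposition has width 2, which upper-bounds the treewidth. For the lower bound, the 3 vertices {d, f, g} are pairwise adjacent, and any tree decomposition puts a clique entirely inside one bag — forcing width ≥ 2. Combining the bounds, tw(G) = 2.

2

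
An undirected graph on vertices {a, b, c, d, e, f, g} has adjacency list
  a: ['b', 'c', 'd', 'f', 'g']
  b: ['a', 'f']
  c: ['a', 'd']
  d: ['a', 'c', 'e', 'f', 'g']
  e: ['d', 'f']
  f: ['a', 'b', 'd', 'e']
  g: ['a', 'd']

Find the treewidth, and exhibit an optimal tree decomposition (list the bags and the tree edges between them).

Each bag holds 3 vertices, so the decomposition has width 2, which upper-bounds the treewidth. On the other hand G contains the 3-clique {d, e, f}. A clique must lie in a single bag of any decomposition, so no decomposition can have width below 2. Combining the bounds, tw(G) = 2.

Treewidth 2.
One such decomposition:
Bags: B1 = {a, b, f}  B2 = {a, d, f}  B3 = {a, d, g}  B4 = {a, c, d}  B5 = {d, e, f}
Tree: B1–B2, B2–B3, B3–B4, B2–B5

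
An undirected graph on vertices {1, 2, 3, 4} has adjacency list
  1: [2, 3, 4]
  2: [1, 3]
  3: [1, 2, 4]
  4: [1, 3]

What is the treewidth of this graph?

2

A width-2 tree decomposition is:
Bags: B1 = {1, 2, 3}  B2 = {1, 3, 4}
Tree: B1–B2
Every bag has size at most 3, so the width is 3 − 1 = 2 and tw(G) ≤ 2. For the lower bound, the 3 vertices {1, 2, 3} are pairwise adjacent, and any tree decomposition puts a clique entirely inside one bag — forcing width ≥ 2. The upper and lower bounds meet at 2, so that is the treewidth.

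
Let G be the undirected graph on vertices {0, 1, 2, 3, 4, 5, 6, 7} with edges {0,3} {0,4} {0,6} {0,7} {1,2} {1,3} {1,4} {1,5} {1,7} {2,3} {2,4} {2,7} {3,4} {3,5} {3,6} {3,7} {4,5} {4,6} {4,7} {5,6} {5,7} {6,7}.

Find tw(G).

4

A width-4 tree decomposition is:
Bags: B1 = {1, 3, 4, 5, 7}  B2 = {3, 4, 5, 6, 7}  B3 = {0, 3, 4, 6, 7}  B4 = {1, 2, 3, 4, 7}
Tree: B1–B2, B2–B3, B1–B4
Each bag holds 5 vertices, so the decomposition has width 4, which upper-bounds the treewidth. On the other hand G contains the 5-clique {0, 3, 4, 6, 7}. A clique must lie in a single bag of any decomposition, so no decomposition can have width below 4. Combining the bounds, tw(G) = 4.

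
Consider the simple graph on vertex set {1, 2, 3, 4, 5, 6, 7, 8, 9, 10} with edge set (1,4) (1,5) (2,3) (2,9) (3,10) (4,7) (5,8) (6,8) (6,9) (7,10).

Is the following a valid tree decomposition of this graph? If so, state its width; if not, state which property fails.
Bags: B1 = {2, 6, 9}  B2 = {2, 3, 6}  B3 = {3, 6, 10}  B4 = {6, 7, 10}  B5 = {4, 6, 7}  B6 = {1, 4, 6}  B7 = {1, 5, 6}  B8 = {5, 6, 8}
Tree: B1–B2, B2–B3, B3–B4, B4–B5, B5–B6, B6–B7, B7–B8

Yes; width 2.

Checking the three conditions: (i) the bags cover all of {1, 2, 3, 4, 5, 6, 7, 8, 9, 10}; (ii) for each edge, some bag contains both endpoints; (iii) the bags containing any fixed vertex form a subtree. All hold, so the decomposition is valid with width 3 − 1 = 2.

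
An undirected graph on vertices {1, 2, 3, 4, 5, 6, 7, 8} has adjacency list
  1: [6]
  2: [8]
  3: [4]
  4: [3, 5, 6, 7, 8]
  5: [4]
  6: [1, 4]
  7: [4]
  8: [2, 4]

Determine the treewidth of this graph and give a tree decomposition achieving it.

The largest bag has 2 vertices, giving width 1; this decomposition certifies tw(G) ≤ 1. Since G has at least one edge (e.g. 8–4), it is not an edgeless graph, so tw(G) ≥ 1. Combining the bounds, tw(G) = 1.

Treewidth 1.
One such decomposition:
Bags: B1 = {4, 8}  B2 = {3, 4}  B3 = {2, 8}  B4 = {4, 5}  B5 = {4, 6}  B6 = {1, 6}  B7 = {4, 7}
Tree: B1–B2, B1–B3, B1–B4, B4–B5, B5–B6, B5–B7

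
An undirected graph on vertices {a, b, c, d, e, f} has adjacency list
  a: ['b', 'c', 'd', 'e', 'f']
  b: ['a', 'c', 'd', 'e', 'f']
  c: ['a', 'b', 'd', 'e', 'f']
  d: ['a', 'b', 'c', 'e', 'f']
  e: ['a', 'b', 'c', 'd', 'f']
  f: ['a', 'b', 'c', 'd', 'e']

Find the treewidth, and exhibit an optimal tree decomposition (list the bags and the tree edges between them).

Treewidth 5.
One optimal decomposition is:
Bags: B1 = {a, b, c, d, e, f}
Tree: (single bag)

A single bag containing all 6 vertices is trivially a valid decomposition of width 5. Conversely, {a, b, c, d, e, f} is a clique of size 6, and the vertices of any clique must share a bag in every tree decomposition; so some bag has ≥ 6 vertices and tw(G) ≥ 5. Therefore the treewidth is 5.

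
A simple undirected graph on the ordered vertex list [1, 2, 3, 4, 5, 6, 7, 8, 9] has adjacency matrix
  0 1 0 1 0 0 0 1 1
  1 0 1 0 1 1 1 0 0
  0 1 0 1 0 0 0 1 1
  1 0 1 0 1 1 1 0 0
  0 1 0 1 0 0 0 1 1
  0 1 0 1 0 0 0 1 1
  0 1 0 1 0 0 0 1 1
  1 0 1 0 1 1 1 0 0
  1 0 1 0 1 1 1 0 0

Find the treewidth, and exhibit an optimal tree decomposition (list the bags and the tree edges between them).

Treewidth 4.
Bags: B1 = {2, 4, 5, 8, 9}  B2 = {2, 3, 4, 8, 9}  B3 = {1, 2, 4, 8, 9}  B4 = {2, 4, 7, 8, 9}  B5 = {2, 4, 6, 8, 9}
Tree: B1–B2, B2–B3, B3–B4, B4–B5

The largest bag has 5 vertices, giving width 4; this decomposition certifies tw(G) ≤ 4. For the lower bound: the 5 vertex sets {5,9}, {3,4}, {1,8}, {2}, {7} are disjoint, each induces a connected subgraph, and every pair is joined by at least one edge of G. Contracting each set to a single vertex therefore yields K_{5} as a minor, and since treewidth is minor-monotone, tw(G) ≥ tw(K_{5}) = 4. Therefore the treewidth is 4.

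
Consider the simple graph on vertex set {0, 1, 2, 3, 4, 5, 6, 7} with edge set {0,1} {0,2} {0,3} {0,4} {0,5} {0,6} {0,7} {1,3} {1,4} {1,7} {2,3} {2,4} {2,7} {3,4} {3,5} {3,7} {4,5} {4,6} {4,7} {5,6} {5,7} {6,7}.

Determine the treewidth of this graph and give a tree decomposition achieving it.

The largest bag has 5 vertices, giving width 4; this decomposition certifies tw(G) ≤ 4. Conversely, {0, 1, 3, 4, 7} is a clique of size 5, and the vertices of any clique must share a bag in every tree decomposition; so some bag has ≥ 5 vertices and tw(G) ≥ 4. Combining the bounds, tw(G) = 4.

Treewidth 4.
One such decomposition:
Bags: B1 = {0, 3, 4, 5, 7}  B2 = {0, 2, 3, 4, 7}  B3 = {0, 1, 3, 4, 7}  B4 = {0, 4, 5, 6, 7}
Tree: B1–B2, B2–B3, B1–B4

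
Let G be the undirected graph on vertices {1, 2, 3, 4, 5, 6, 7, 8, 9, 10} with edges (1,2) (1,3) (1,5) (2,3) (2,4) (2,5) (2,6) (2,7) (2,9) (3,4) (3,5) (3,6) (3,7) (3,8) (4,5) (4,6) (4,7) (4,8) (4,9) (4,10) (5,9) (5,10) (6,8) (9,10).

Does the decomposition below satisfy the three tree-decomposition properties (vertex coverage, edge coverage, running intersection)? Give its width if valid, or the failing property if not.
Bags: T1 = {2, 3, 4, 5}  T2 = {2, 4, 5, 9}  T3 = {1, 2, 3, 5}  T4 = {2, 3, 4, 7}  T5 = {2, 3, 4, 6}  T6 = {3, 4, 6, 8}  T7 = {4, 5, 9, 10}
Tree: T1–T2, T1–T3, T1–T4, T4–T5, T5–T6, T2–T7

Yes; width 3.

Checking the three conditions: (i) the bags cover all of {1, 2, 3, 4, 5, 6, 7, 8, 9, 10}; (ii) for each edge, some bag contains both endpoints; (iii) the bags containing any fixed vertex form a subtree. All hold, so the decomposition is valid with width 4 − 1 = 3.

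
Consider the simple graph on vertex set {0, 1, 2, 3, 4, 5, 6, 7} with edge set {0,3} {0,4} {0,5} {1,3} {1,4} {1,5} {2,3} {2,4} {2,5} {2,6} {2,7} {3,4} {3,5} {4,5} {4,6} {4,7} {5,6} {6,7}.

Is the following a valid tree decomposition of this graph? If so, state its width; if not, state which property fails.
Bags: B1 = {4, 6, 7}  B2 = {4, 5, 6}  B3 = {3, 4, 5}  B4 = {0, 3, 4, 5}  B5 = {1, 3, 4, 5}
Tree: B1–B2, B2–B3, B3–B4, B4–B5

A tree decomposition must satisfy three properties: every vertex lies in some bag; for every edge, both endpoints lie together in some bag; and for every vertex, the bags containing it form a connected subtree. Here vertex 2 appears in no bag, so the decomposition is invalid.

No — vertex 2 appears in no bag.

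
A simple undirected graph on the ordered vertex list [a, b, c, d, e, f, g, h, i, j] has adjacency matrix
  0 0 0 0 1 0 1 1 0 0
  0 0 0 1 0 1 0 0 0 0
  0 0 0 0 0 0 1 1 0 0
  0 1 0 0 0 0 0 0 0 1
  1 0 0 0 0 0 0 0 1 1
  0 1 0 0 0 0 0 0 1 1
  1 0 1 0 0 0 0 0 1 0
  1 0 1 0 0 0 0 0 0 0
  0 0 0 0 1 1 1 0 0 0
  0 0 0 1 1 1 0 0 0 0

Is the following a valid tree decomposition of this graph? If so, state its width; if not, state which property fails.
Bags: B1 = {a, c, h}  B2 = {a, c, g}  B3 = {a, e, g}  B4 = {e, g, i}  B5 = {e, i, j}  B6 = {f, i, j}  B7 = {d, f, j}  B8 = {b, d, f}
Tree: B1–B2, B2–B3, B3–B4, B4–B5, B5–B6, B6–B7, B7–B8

Every vertex of G appears in some bag (union = {a, b, c, d, e, f, g, h, i, j}); every edge is covered by a bag; and for each vertex v the set of bags containing v is connected in the bag tree. The decomposition is therefore valid. The largest bag has 3 vertices, so the width is 2.

Yes; width 2.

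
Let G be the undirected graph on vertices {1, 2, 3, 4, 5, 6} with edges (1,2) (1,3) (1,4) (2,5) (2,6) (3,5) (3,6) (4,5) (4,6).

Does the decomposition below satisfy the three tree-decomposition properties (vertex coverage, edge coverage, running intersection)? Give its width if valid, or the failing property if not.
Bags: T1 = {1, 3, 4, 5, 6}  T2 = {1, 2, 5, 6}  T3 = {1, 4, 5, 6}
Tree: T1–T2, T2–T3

A tree decomposition must satisfy three properties: every vertex lies in some bag; for every edge, both endpoints lie together in some bag; and for every vertex, the bags containing it form a connected subtree. Here bags containing vertex 4 are not connected in the tree, so the decomposition is invalid.

No — bags containing vertex 4 are not connected in the tree.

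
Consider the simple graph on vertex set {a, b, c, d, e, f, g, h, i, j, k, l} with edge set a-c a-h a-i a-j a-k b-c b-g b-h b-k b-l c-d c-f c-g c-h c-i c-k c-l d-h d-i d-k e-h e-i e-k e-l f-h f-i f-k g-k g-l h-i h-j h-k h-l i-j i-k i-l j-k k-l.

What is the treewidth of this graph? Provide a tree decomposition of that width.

Treewidth 4.
Bags: B1 = {e, h, i, k, l}  B2 = {c, h, i, k, l}  B3 = {a, c, h, i, k}  B4 = {c, f, h, i, k}  B5 = {c, d, h, i, k}  B6 = {b, c, h, k, l}  B7 = {b, c, g, k, l}  B8 = {a, h, i, j, k}
Tree: B1–B2, B2–B3, B2–B4, B3–B5, B2–B6, B6–B7, B3–B8

Every bag has size at most 5, so the width is 5 − 1 = 4 and tw(G) ≤ 4. On the other hand G contains the 5-clique {b, c, g, k, l}. A clique must lie in a single bag of any decomposition, so no decomposition can have width below 4. Hence tw(G) = 4 exactly.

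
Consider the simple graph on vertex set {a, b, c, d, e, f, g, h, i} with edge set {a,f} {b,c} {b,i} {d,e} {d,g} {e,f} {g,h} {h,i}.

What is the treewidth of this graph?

A width-1 tree decomposition is:
Bags: B1 = {b, c}  B2 = {b, i}  B3 = {h, i}  B4 = {g, h}  B5 = {d, g}  B6 = {d, e}  B7 = {e, f}  B8 = {a, f}
Tree: B1–B2, B2–B3, B3–B4, B4–B5, B5–B6, B6–B7, B7–B8
Each bag holds 2 vertices, so the decomposition has width 1, which upper-bounds the treewidth. Since G has at least one edge (e.g. c–b), it is not an edgeless graph, so tw(G) ≥ 1. The upper and lower bounds meet at 1, so that is the treewidth.

1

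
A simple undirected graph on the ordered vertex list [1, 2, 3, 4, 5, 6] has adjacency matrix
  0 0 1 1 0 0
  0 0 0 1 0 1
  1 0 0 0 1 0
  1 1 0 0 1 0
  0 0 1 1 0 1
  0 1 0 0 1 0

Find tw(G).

A width-2 tree decomposition is:
Bags: B1 = {1, 3, 4}  B2 = {3, 4, 5}  B3 = {2, 4, 5}  B4 = {2, 5, 6}
Tree: B1–B2, B2–B3, B3–B4
The largest bag has 3 vertices, giving width 2; this decomposition certifies tw(G) ≤ 2. For the lower bound, G contains the cycle 1–3–5–4–1, so G is not a forest; only forests have treewidth ≤ 1, hence tw(G) ≥ 2. The upper and lower bounds meet at 2, so that is the treewidth.

2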